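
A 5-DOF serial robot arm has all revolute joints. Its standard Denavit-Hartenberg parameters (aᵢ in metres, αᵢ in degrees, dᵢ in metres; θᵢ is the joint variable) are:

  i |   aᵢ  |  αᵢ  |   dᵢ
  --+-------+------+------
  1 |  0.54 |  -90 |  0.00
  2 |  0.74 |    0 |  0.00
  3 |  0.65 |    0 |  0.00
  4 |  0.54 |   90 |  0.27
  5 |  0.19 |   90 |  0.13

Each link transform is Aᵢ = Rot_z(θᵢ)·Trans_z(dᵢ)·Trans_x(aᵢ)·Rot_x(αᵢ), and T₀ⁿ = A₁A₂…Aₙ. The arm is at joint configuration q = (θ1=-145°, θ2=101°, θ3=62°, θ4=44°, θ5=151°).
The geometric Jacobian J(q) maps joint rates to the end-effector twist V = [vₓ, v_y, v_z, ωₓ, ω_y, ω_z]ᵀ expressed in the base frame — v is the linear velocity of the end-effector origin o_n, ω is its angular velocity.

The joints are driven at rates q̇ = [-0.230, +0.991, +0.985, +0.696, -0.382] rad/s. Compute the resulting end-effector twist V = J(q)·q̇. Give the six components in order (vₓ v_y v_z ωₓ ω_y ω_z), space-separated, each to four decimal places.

0.8543 0.3481 2.4319 1.3905 -2.2882 0.1104

o_n = [0.7114, 0.0561, -0.8626]
J₁: ẑ×o_n = [-0.0561, 0.7114, 0.0000], ω = ẑ
J2: z=[0.5736, -0.8192, 0.0000] o=[-0.4423, -0.3097, 0.0000] → [0.7066, 0.4947, 1.1549, 0.5736, -0.8192, 0.0000]
J3: z=[0.5736, -0.8192, 0.0000] o=[-0.3267, -0.2287, -0.7264] → [0.1115, 0.0781, 1.0137, 0.5736, -0.8192, 0.0000]
J4: z=[0.5736, -0.8192, 0.0000] o=[0.1825, 0.1278, -0.9164] → [-0.0441, -0.0309, 0.3921, 0.5736, -0.8192, 0.0000]
J5: z=[0.3719, 0.2604, -0.8910] o=[0.7315, 0.1826, -0.6713] → [-0.1625, 0.0890, -0.0418, 0.3719, 0.2604, -0.8910]
V = J·q̇ = [0.8543, 0.3481, 2.4319, 1.3905, -2.2882, 0.1104]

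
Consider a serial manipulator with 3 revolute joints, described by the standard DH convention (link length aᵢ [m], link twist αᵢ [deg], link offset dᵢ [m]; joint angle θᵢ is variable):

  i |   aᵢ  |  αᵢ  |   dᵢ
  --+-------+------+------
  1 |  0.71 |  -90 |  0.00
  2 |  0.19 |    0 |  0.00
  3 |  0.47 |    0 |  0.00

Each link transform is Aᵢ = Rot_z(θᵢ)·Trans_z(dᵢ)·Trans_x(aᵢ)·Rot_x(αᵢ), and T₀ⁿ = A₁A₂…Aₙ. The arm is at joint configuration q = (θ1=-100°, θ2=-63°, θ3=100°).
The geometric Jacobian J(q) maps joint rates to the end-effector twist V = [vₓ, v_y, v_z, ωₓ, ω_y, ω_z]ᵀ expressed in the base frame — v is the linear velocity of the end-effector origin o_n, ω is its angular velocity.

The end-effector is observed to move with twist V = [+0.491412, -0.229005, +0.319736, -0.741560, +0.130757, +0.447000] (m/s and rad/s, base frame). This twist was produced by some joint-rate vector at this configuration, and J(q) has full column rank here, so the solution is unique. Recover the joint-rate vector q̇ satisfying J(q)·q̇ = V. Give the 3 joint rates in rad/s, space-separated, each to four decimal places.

o_n = [-0.2034, -1.1538, -0.1136]
J₁: ẑ×o_n = [1.1538, -0.2034, 0.0000], ω = ẑ
J2: z=[0.9848, -0.1736, 0.0000] o=[-0.1233, -0.6992, 0.0000] → [0.0197, 0.1118, -0.4616, 0.9848, -0.1736, 0.0000]
J3: z=[0.9848, -0.1736, 0.0000] o=[-0.1383, -0.7842, 0.1693] → [0.0491, 0.2786, -0.3754, 0.9848, -0.1736, 0.0000]
q̇ = J⁺·V = [0.4470, -0.4300, -0.3230]

0.4470 -0.4300 -0.3230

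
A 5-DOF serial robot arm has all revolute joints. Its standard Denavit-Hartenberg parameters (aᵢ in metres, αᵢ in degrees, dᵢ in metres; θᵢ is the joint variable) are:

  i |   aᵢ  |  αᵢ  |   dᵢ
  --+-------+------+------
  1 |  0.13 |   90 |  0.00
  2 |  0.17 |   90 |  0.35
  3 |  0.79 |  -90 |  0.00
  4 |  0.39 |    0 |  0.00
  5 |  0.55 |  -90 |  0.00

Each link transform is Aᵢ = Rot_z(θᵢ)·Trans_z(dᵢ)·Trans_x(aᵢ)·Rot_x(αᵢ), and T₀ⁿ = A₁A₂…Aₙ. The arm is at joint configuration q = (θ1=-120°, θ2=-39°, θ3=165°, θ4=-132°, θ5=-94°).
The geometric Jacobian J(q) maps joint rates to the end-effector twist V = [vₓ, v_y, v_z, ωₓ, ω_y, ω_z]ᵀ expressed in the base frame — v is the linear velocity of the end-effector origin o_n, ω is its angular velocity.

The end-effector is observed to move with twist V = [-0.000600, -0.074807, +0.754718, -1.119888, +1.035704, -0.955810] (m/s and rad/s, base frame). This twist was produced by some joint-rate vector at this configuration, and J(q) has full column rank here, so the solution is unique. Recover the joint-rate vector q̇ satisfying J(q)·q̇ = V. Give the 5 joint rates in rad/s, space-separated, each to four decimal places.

o_n = [-0.4452, 0.0049, 0.0646]
J₁: ẑ×o_n = [-0.0049, -0.4452, 0.0000], ω = ẑ
J2: z=[-0.8660, 0.5000, 0.0000] o=[-0.0650, -0.1126, 0.0000] → [0.0323, 0.0559, 0.0884, -0.8660, 0.5000, 0.0000]
J3: z=[0.3147, 0.5450, -0.7771] o=[-0.4342, -0.0520, -0.1070] → [0.1377, -0.0454, 0.0239, 0.3147, 0.5450, -0.7771]
J4: z=[0.9371, -0.3088, 0.1629] o=[-0.3147, 0.5638, 0.3732] → [0.1863, 0.2680, -0.5640, 0.9371, -0.3088, 0.1629]
J5: z=[0.9371, -0.3088, 0.1629] o=[-0.2630, 0.5183, -0.0106] → [0.0604, -0.1002, -0.5374, 0.9371, -0.3088, 0.1629]
q̇ = J⁺·V = [-0.0050, 0.2320, 0.9510, -0.4810, -0.8190]

-0.0050 0.2320 0.9510 -0.4810 -0.8190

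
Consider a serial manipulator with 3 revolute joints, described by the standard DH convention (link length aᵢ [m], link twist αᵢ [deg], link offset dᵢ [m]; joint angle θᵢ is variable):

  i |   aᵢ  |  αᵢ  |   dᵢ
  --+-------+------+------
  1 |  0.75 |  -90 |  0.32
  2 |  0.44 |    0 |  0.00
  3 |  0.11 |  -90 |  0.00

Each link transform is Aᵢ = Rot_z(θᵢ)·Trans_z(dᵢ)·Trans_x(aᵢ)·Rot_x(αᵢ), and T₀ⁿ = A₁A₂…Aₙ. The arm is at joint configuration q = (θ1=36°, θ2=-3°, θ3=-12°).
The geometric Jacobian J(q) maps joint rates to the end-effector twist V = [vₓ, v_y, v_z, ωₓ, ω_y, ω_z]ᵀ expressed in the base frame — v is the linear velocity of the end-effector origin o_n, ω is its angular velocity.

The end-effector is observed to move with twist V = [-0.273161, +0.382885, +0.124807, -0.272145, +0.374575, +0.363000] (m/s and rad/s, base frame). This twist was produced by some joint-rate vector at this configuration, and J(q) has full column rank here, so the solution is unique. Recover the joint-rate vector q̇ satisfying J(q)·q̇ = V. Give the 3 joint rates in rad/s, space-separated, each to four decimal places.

o_n = [1.0482, 0.7616, 0.3715]
J₁: ẑ×o_n = [-0.7616, 1.0482, 0.0000], ω = ẑ
J2: z=[-0.5878, 0.8090, 0.0000] o=[0.6068, 0.4408, 0.3200] → [0.0417, 0.0303, -0.5456, -0.5878, 0.8090, 0.0000]
J3: z=[-0.5878, 0.8090, 0.0000] o=[0.9622, 0.6991, 0.3430] → [0.0230, 0.0167, -0.1063, -0.5878, 0.8090, 0.0000]
q̇ = J⁺·V = [0.3630, -0.3960, 0.8590]

0.3630 -0.3960 0.8590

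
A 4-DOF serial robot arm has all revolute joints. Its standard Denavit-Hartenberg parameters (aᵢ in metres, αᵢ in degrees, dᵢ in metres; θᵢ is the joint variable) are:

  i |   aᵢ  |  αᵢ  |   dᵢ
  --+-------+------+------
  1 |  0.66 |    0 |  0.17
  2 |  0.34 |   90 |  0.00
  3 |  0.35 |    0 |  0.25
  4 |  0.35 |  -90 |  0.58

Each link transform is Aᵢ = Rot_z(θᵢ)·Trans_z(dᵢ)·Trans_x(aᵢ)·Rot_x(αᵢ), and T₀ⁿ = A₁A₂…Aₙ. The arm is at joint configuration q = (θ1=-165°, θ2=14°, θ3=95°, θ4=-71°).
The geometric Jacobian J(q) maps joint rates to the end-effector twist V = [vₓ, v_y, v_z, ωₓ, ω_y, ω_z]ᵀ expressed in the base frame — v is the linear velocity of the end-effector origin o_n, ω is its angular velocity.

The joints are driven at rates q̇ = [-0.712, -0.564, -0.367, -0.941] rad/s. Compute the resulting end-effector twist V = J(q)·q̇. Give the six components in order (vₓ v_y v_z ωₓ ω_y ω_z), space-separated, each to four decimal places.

o_n = [-1.5902, 0.2501, 0.6610]
J₁: ẑ×o_n = [-0.2501, -1.5902, 0.0000], ω = ẑ
J2: z=[0.0000, 0.0000, 1.0000] o=[-0.6375, -0.1708, 0.1700] → [-0.4209, -0.9527, 0.0000, 0.0000, 0.0000, 1.0000]
J3: z=[-0.4848, 0.8746, 0.0000] o=[-0.9349, -0.3357, 0.1700] → [0.4295, 0.2381, 0.2892, -0.4848, 0.8746, 0.0000]
J4: z=[-0.4848, 0.8746, 0.0000] o=[-1.0294, -0.1022, 0.5187] → [0.1245, 0.0690, 0.3197, -0.4848, 0.8746, 0.0000]
V = J·q̇ = [0.1406, 1.5173, -0.4070, 0.6341, -1.1440, -1.2760]

0.1406 1.5173 -0.4070 0.6341 -1.1440 -1.2760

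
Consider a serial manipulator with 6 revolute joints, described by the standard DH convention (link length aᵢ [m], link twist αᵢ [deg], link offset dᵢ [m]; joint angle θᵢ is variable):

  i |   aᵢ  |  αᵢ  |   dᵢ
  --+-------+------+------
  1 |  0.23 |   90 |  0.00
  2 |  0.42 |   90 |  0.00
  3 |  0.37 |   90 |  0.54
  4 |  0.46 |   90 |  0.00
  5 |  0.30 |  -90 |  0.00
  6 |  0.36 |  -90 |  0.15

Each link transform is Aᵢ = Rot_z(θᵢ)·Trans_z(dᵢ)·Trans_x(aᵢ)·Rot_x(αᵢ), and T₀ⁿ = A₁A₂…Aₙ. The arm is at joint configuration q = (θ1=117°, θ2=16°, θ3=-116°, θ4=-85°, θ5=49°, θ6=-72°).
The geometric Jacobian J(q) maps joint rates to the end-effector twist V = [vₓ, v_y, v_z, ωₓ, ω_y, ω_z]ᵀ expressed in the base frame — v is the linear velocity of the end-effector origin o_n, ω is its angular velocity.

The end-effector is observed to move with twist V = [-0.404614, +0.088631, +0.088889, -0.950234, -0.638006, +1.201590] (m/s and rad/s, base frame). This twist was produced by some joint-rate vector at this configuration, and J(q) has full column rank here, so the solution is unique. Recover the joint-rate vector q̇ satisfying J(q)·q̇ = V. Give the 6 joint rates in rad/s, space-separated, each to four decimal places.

o_n = [-0.0051, 0.2410, 0.1046]
J₁: ẑ×o_n = [-0.2410, -0.0051, 0.0000], ω = ẑ
J2: z=[0.8910, 0.4540, 0.0000] o=[-0.1044, 0.2049, 0.0000] → [0.0475, -0.0932, -0.0130, 0.8910, 0.4540, 0.0000]
J3: z=[-0.1251, 0.2456, -0.9613] o=[-0.2877, 0.5647, 0.1158] → [-0.3139, -0.2731, -0.0289, -0.1251, 0.2456, -0.9613]
J4: z=[0.7828, -0.5708, -0.2477] o=[-0.5808, 0.4074, -0.4480] → [-0.3566, -0.5752, 0.1984, 0.7828, -0.5708, -0.2477]
J5: z=[0.6181, 0.7591, 0.2042] o=[-0.5479, 0.2634, -0.0124] → [0.0933, 0.0385, -0.4259, 0.6181, 0.7591, 0.2042]
J6: z=[0.4596, -0.1383, -0.8773] o=[-0.3566, 0.0726, 0.1179] → [0.1496, -0.3022, 0.1260, 0.4596, -0.1383, -0.8773]
q̇ = J⁺·V = [0.8700, -0.8940, -0.0400, 0.2220, -0.2070, -0.4450]

0.8700 -0.8940 -0.0400 0.2220 -0.2070 -0.4450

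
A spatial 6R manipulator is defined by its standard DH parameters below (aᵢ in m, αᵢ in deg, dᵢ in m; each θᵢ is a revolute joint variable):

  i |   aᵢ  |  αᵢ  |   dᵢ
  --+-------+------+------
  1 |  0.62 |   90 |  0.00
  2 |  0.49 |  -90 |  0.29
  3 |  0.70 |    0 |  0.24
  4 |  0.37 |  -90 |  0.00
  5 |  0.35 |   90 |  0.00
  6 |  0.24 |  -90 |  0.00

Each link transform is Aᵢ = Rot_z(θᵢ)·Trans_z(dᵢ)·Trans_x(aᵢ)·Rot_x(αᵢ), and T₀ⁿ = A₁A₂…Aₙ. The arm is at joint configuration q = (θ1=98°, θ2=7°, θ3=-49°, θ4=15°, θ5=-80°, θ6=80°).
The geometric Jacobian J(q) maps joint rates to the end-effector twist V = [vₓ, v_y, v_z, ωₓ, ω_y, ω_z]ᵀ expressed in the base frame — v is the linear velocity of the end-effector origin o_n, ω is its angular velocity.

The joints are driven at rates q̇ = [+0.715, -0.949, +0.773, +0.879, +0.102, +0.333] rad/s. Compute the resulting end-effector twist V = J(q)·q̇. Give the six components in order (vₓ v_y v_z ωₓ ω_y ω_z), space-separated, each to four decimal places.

-2.8238 1.5232 -1.3089 -1.1464 -0.5869 2.3859

o_n = [0.5836, 2.0790, 0.7971]
J₁: ẑ×o_n = [-2.0790, 0.5836, 0.0000], ω = ẑ
J2: z=[0.9903, 0.1392, 0.0000] o=[-0.0863, 0.6140, 0.0000] → [0.1109, -0.7893, 1.3575, 0.9903, 0.1392, 0.0000]
J3: z=[0.0170, -0.1207, 0.9925] o=[0.1332, 1.1359, 0.0597] → [-1.0250, 0.4346, 0.0704, 0.0170, -0.1207, 0.9925]
J4: z=[0.0170, -0.1207, 0.9925] o=[0.5970, 1.6319, 0.3539] → [-0.4972, -0.0208, 0.0060, 0.0170, -0.1207, 0.9925]
J5: z=[-0.8982, 0.4342, 0.0681] o=[0.7595, 1.9622, 0.3913] → [0.1683, 0.3525, -0.0285, -0.8982, 0.4342, 0.0681]
J6: z=[-0.4296, -0.9001, 0.0729] o=[0.7920, 1.9748, 0.7395] → [-0.0594, 0.0096, -0.2323, -0.4296, -0.9001, 0.0729]
V = J·q̇ = [-2.8238, 1.5232, -1.3089, -1.1464, -0.5869, 2.3859]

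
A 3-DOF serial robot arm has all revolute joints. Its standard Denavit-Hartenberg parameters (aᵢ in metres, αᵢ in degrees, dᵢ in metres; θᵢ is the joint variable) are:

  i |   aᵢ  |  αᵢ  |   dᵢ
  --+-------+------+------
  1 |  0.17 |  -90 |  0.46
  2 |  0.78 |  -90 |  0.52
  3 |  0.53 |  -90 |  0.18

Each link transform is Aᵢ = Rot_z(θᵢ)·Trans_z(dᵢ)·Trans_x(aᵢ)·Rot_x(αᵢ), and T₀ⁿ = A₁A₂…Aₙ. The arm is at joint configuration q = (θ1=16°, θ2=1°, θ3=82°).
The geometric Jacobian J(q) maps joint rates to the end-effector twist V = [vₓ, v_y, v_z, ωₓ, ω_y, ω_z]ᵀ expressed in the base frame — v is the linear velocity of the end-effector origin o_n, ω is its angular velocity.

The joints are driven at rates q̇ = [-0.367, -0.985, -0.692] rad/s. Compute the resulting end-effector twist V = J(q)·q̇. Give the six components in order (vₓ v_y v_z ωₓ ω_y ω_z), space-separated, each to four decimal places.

0.6210 -0.1584 0.8314 0.2831 -0.9435 0.3249

o_n = [0.9823, 0.2766, 0.2651]
J₁: ẑ×o_n = [-0.2766, 0.9823, 0.0000], ω = ẑ
J2: z=[-0.2756, 0.9613, 0.0000] o=[0.1634, 0.0469, 0.4600] → [-0.1873, -0.0537, -0.8505, -0.2756, 0.9613, 0.0000]
J3: z=[-0.0168, -0.0048, -0.9998] o=[0.7698, 0.7617, 0.4464] → [-0.4841, -0.2155, 0.0092, -0.0168, -0.0048, -0.9998]
V = J·q̇ = [0.6210, -0.1584, 0.8314, 0.2831, -0.9435, 0.3249]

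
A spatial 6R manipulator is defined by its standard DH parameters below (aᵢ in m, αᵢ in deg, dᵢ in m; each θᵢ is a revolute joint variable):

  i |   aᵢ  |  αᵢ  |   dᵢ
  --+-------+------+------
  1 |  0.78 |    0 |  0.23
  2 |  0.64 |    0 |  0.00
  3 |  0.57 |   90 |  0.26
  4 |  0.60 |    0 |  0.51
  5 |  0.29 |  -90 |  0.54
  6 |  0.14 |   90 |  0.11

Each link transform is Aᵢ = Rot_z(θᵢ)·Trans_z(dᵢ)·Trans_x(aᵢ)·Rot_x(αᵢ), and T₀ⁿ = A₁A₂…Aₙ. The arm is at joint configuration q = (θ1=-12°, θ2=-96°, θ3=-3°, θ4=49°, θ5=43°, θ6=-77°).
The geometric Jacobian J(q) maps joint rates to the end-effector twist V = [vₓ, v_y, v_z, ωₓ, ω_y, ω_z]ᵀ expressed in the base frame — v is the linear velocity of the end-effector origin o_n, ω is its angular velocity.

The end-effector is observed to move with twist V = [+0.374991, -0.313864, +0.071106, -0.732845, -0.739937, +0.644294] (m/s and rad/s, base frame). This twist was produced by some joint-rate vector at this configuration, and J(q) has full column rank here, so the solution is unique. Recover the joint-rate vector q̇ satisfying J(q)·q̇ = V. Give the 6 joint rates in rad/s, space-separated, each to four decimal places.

0.1920 -0.1900 0.6090 0.6400 -0.2210 -0.9540

o_n = [-0.8443, -1.1322, 1.2603]
J₁: ẑ×o_n = [1.1322, -0.8443, 0.0000], ω = ẑ
J2: z=[0.0000, 0.0000, 1.0000] o=[0.7630, -0.1622, 0.2300] → [0.9700, -1.6073, 0.0000, 0.0000, 0.0000, 1.0000]
J3: z=[0.0000, 0.0000, 1.0000] o=[0.5652, -0.7708, 0.2300] → [0.3614, -1.4095, 0.0000, 0.0000, 0.0000, 1.0000]
J4: z=[-0.9336, 0.3584, 0.0000] o=[0.3609, -1.3030, 0.4900] → [0.2760, 0.7191, 0.2725, -0.9336, 0.3584, 0.0000]
J5: z=[-0.9336, 0.3584, 0.0000] o=[-0.2563, -1.4877, 0.9428] → [0.1138, 0.2964, -0.1212, -0.9336, 0.3584, 0.0000]
J6: z=[0.3581, 0.9330, -0.0349] o=[-0.7568, -1.2847, 1.2326] → [0.0311, -0.0068, 0.1363, 0.3581, 0.9330, -0.0349]
q̇ = J⁺·V = [0.1920, -0.1900, 0.6090, 0.6400, -0.2210, -0.9540]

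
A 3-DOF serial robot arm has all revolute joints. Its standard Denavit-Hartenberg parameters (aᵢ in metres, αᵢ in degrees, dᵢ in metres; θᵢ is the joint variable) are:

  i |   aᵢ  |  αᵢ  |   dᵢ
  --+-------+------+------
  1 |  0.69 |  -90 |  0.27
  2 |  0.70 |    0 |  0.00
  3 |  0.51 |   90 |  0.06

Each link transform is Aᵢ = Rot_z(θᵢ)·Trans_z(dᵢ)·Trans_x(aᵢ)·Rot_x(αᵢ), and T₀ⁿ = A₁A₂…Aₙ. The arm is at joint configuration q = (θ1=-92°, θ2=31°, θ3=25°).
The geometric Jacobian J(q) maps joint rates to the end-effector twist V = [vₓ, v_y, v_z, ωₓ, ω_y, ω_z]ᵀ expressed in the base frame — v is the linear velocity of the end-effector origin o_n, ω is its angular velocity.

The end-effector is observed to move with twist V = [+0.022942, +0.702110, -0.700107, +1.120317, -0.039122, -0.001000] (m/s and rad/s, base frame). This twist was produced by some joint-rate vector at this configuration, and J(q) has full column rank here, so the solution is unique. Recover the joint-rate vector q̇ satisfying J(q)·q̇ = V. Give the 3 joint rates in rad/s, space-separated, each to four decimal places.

-0.0010 0.6340 0.4870

o_n = [0.0050, -1.5763, -0.5133]
J₁: ẑ×o_n = [1.5763, 0.0050, -0.0000], ω = ẑ
J2: z=[0.9994, -0.0349, 0.0000] o=[-0.0241, -0.6896, 0.2700] → [0.0273, 0.7829, -0.8852, 0.9994, -0.0349, 0.0000]
J3: z=[0.9994, -0.0349, 0.0000] o=[-0.0450, -1.2892, -0.0905] → [0.0148, 0.4226, -0.2852, 0.9994, -0.0349, 0.0000]
q̇ = J⁺·V = [-0.0010, 0.6340, 0.4870]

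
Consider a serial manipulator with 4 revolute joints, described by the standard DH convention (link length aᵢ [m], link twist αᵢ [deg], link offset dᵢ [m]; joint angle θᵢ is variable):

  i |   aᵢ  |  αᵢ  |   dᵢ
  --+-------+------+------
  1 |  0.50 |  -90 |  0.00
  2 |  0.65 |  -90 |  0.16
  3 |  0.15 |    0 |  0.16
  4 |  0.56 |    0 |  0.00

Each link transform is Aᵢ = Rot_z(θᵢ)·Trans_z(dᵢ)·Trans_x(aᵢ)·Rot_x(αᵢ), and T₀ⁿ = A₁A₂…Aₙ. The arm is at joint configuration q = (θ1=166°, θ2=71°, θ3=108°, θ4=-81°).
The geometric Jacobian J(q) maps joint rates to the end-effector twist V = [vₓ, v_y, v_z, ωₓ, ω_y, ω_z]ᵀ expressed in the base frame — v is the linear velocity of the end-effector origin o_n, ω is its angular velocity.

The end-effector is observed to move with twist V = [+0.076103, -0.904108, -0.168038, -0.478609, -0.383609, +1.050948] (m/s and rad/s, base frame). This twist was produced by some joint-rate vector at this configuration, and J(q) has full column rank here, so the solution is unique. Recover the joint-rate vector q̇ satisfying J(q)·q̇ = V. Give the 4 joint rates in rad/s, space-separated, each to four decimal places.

0.9230 0.4880 0.2060 -0.5990

o_n = [-0.6294, 0.4011, -1.0946]
J₁: ẑ×o_n = [-0.4011, -0.6294, 0.0000], ω = ẑ
J2: z=[-0.2419, -0.9703, 0.0000] o=[-0.4851, 0.1210, 0.0000] → [1.0621, -0.2648, -0.2077, -0.2419, -0.9703, 0.0000]
J3: z=[0.9174, -0.2287, -0.3256] o=[-0.7292, 0.0169, -0.6146] → [0.2349, 0.4079, 0.3753, 0.9174, -0.2287, -0.3256]
J4: z=[0.9174, -0.2287, -0.3256] o=[-0.5332, 0.1151, -0.6229] → [0.2010, 0.4641, 0.2404, 0.9174, -0.2287, -0.3256]
q̇ = J⁺·V = [0.9230, 0.4880, 0.2060, -0.5990]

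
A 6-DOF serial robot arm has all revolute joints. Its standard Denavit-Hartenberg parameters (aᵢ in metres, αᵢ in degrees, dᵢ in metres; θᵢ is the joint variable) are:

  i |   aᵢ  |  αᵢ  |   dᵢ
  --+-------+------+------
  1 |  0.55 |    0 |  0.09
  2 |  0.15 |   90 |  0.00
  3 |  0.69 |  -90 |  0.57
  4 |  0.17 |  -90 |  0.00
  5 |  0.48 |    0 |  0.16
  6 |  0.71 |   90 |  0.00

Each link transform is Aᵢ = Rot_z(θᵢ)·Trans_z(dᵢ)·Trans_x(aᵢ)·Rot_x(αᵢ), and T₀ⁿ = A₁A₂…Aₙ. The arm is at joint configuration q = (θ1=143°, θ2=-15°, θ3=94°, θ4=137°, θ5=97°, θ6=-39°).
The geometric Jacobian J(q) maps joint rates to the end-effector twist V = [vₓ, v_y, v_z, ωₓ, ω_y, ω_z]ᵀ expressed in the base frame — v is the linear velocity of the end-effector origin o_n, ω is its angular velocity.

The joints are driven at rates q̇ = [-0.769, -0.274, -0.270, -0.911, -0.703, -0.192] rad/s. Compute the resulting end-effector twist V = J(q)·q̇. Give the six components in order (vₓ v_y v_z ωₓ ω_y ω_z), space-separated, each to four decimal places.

0.7857 0.0510 -0.7485 -1.2619 0.1134 -0.3706

o_n = [-0.9051, 1.5029, 0.3889]
J₁: ẑ×o_n = [-1.5029, -0.9051, 0.0000], ω = ẑ
J2: z=[0.0000, 0.0000, 1.0000] o=[-0.4392, 0.3310, 0.0900] → [-1.1719, -0.4659, 0.0000, 0.0000, 0.0000, 1.0000]
J3: z=[0.7880, 0.6157, 0.0000] o=[-0.5316, 0.4492, 0.0900] → [0.1840, -0.2355, 1.0603, 0.7880, 0.6157, 0.0000]
J4: z=[0.6142, -0.7861, -0.0698] o=[-0.0528, 0.7622, 0.7783] → [0.3578, 0.2986, -0.2151, 0.6142, -0.7861, -0.0698]
J5: z=[0.5470, 0.4878, -0.6803] o=[-0.1495, 0.6977, 0.6543] → [0.4184, 0.6593, 0.8090, 0.5470, 0.4878, -0.6803]
J6: z=[0.5470, 0.4878, -0.6803] o=[-0.3213, 1.1724, 0.6213] → [0.1114, 0.5244, 0.4655, 0.5470, 0.4878, -0.6803]
V = J·q̇ = [0.7857, 0.0510, -0.7485, -1.2619, 0.1134, -0.3706]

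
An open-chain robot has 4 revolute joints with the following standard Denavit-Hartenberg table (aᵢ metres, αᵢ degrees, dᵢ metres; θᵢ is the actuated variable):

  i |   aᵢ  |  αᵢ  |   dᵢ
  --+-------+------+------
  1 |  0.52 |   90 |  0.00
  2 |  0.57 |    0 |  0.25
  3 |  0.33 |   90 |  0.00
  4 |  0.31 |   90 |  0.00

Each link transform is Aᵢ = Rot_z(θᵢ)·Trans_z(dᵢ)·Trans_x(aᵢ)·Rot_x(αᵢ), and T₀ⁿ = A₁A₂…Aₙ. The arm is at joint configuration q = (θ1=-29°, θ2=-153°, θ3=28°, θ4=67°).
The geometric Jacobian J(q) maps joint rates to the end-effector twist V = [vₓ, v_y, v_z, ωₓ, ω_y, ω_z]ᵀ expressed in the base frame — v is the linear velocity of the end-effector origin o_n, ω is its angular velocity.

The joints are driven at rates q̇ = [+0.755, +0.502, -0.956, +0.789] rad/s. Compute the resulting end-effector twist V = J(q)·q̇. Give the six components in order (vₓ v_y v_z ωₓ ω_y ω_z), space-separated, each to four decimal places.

o_n = [-0.4753, -0.3487, -0.6283]
J₁: ẑ×o_n = [0.3487, -0.4753, 0.0000], ω = ẑ
J2: z=[-0.4848, -0.8746, 0.0000] o=[0.4548, -0.2521, 0.0000] → [0.5495, -0.3046, -0.7666, -0.4848, -0.8746, 0.0000]
J3: z=[-0.4848, -0.8746, 0.0000] o=[-0.1106, -0.2245, -0.2588] → [0.3232, -0.1792, -0.2588, -0.4848, -0.8746, 0.0000]
J4: z=[-0.7164, 0.3971, 0.5736] o=[-0.2761, -0.1328, -0.5291] → [0.0844, -0.1853, 0.2338, -0.7164, 0.3971, 0.5736]
V = J·q̇ = [0.2967, -0.4867, 0.0470, -0.3452, 0.7104, 1.2076]

0.2967 -0.4867 0.0470 -0.3452 0.7104 1.2076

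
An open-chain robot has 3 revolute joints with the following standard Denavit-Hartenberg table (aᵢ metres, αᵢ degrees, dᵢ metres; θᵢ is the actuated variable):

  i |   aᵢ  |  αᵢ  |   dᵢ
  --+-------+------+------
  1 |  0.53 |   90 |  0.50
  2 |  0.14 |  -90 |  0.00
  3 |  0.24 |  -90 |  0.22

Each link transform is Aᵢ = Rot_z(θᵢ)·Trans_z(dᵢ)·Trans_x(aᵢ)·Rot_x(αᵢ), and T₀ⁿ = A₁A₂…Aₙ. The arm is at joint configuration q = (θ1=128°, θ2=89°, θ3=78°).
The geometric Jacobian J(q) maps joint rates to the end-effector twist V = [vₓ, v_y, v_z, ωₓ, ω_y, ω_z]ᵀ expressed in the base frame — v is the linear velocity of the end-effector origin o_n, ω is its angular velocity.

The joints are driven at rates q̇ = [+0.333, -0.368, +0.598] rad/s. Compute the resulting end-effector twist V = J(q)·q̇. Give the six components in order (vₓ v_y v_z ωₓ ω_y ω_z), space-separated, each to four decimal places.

-0.1000 -0.0900 -0.0606 0.0781 -0.6977 0.3434

o_n = [-0.3779, 0.1024, 0.6937]
J₁: ẑ×o_n = [-0.1024, -0.3779, 0.0000], ω = ẑ
J2: z=[0.7880, 0.6157, 0.0000] o=[-0.3263, 0.4176, 0.5000] → [0.1193, -0.1526, -0.2167, 0.7880, 0.6157, 0.0000]
J3: z=[0.6156, -0.7879, 0.0175] o=[-0.3278, 0.4196, 0.6400] → [-0.0368, -0.0339, -0.2347, 0.6156, -0.7879, 0.0175]
V = J·q̇ = [-0.1000, -0.0900, -0.0606, 0.0781, -0.6977, 0.3434]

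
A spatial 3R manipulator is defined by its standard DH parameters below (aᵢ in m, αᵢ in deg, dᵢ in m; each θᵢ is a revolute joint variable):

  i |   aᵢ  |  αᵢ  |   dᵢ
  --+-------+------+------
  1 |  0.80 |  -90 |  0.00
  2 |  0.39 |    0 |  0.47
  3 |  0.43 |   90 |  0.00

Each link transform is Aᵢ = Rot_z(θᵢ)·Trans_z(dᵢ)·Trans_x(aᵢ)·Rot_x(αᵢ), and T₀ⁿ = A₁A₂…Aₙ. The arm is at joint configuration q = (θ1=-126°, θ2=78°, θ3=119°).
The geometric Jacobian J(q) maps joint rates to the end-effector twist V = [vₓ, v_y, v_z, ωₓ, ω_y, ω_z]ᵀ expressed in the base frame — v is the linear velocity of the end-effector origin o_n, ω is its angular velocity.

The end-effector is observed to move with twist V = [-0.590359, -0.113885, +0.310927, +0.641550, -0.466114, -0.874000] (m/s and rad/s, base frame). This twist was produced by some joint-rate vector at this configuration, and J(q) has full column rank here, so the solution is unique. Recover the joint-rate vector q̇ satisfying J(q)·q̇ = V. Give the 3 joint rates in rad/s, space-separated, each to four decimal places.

-0.8740 0.1870 0.6060

o_n = [0.1041, -0.6564, -0.2558]
J₁: ẑ×o_n = [0.6564, 0.1041, -0.0000], ω = ẑ
J2: z=[0.8090, -0.5878, 0.0000] o=[-0.4702, -0.6472, 0.0000] → [0.1503, 0.2069, 0.3301, 0.8090, -0.5878, 0.0000]
J3: z=[0.8090, -0.5878, 0.0000] o=[-0.1377, -0.9891, -0.3815] → [-0.0739, -0.1017, 0.4112, 0.8090, -0.5878, 0.0000]
q̇ = J⁺·V = [-0.8740, 0.1870, 0.6060]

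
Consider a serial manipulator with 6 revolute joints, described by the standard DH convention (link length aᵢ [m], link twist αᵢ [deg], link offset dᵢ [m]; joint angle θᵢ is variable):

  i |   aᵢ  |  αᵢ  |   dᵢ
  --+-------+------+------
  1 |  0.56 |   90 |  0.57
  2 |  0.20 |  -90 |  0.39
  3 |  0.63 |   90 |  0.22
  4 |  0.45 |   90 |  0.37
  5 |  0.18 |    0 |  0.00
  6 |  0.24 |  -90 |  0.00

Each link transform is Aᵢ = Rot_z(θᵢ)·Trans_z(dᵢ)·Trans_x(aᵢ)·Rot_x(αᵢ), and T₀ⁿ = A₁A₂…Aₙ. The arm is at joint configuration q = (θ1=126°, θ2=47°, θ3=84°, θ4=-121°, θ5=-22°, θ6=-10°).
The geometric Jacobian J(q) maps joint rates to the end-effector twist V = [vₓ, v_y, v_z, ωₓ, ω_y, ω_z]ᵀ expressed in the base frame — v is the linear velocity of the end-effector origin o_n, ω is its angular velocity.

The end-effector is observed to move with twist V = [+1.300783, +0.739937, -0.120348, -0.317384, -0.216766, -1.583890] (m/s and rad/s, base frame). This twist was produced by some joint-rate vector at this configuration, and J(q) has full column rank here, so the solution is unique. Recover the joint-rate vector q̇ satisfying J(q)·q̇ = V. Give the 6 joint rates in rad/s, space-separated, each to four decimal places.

o_n = [-0.5322, 1.0763, 0.5301]
J₁: ẑ×o_n = [-1.0763, -0.5322, 0.0000], ω = ẑ
J2: z=[0.8090, 0.5878, 0.0000] o=[-0.3292, 0.4530, 0.5700] → [-0.0234, 0.0323, 0.6236, 0.8090, 0.5878, 0.0000]
J3: z=[0.4299, -0.5917, 0.6820] o=[-0.0938, 0.7926, 0.7163] → [-0.0833, -0.2190, -0.1375, 0.4299, -0.5917, 0.6820]
J4: z=[-0.3141, 0.6102, 0.7273] o=[-0.5325, 0.3305, 0.9145] → [-0.7769, -0.1205, -0.2344, -0.3141, 0.6102, 0.7273]
J5: z=[0.9470, 0.1469, 0.2857] o=[-0.6184, 0.9066, 0.9028] → [-0.1032, 0.3775, 0.1480, 0.9470, 0.1469, 0.2857]
J6: z=[0.9470, 0.1469, 0.2857] o=[-0.5859, 0.9954, 0.7496] → [-0.0553, 0.2232, 0.0687, 0.9470, 0.1469, 0.2857]
q̇ = J⁺·V = [-0.7560, -0.6480, -0.7680, -0.5670, 0.2420, 0.1370]

-0.7560 -0.6480 -0.7680 -0.5670 0.2420 0.1370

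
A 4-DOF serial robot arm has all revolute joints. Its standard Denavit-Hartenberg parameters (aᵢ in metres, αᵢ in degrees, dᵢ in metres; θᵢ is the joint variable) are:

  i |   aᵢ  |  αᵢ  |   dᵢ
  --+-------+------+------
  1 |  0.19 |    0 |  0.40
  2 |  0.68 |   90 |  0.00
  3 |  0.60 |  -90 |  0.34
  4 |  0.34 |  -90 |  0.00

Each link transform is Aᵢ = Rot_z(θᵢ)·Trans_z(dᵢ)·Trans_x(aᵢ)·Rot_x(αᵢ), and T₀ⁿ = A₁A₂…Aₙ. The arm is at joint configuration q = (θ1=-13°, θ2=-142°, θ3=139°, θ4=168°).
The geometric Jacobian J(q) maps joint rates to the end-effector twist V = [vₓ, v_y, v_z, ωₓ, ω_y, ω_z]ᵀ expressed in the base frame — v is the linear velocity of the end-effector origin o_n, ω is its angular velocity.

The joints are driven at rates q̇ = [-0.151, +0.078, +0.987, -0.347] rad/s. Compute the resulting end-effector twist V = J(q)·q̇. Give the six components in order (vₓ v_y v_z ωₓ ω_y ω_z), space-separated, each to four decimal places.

0.2191 -0.0116 -0.1831 -0.6234 0.7983 0.1889

o_n = [-0.3621, -0.0007, 0.5754]
J₁: ẑ×o_n = [0.0007, -0.3621, 0.0000], ω = ẑ
J2: z=[0.0000, 0.0000, 1.0000] o=[0.1851, -0.0427, 0.4000] → [-0.0420, -0.5472, 0.0000, 0.0000, 0.0000, 1.0000]
J3: z=[-0.4226, 0.9063, 0.0000] o=[-0.4312, -0.3301, 0.4000] → [0.1590, 0.0741, -0.2018, -0.4226, 0.9063, 0.0000]
J4: z=[0.5946, 0.2773, -0.7547] o=[-0.1644, 0.1694, 0.7936] → [-0.1889, 0.2789, -0.0464, 0.5946, 0.2773, -0.7547]
V = J·q̇ = [0.2191, -0.0116, -0.1831, -0.6234, 0.7983, 0.1889]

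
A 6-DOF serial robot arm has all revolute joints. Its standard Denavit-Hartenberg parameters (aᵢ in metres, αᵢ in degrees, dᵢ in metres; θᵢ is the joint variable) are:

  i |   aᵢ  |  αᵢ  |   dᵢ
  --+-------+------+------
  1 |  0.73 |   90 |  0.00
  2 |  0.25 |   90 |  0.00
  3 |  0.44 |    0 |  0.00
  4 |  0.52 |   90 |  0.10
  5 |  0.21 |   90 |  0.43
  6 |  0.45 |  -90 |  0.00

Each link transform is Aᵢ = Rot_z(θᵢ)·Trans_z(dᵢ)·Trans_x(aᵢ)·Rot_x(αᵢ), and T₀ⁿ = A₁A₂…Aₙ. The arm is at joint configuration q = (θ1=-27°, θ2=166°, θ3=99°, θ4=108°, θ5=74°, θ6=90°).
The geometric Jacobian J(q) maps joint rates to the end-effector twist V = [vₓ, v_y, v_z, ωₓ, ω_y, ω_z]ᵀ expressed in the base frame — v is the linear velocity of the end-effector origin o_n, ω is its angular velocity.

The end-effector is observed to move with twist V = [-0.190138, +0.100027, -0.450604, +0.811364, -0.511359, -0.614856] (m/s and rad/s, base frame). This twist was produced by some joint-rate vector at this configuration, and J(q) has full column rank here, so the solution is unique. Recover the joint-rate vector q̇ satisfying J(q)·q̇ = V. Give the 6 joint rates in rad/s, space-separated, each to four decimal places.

0.4090 -0.3480 -0.1150 -0.4040 0.9210 0.8830

o_n = [0.9153, -1.5396, 0.1155]
J₁: ẑ×o_n = [1.5396, 0.9153, -0.0000], ω = ẑ
J2: z=[-0.4540, -0.8910, 0.0000] o=[0.6504, -0.3314, 0.0000] → [-0.1029, 0.0524, 0.7845, -0.4540, -0.8910, 0.0000]
J3: z=[0.2156, -0.1098, 0.9703] o=[0.4343, -0.2213, 0.0605] → [1.2732, 0.4548, -0.2314, 0.2156, -0.1098, 0.9703]
J4: z=[0.2156, -0.1098, 0.9703] o=[0.2965, -0.6388, 0.0438] → [0.8662, 0.5849, -0.1262, 0.2156, -0.1098, 0.9703]
J5: z=[-0.0120, -0.9939, -0.1098] o=[0.8258, -0.6436, 0.0288] → [-0.1846, -0.0088, 0.0997, -0.0120, -0.9939, -0.1098]
J6: z=[0.8792, 0.0418, -0.4747] o=[0.9207, -1.0924, 0.1649] → [-0.2144, 0.0460, -0.3930, 0.8792, 0.0418, -0.4747]
q̇ = J⁺·V = [0.4090, -0.3480, -0.1150, -0.4040, 0.9210, 0.8830]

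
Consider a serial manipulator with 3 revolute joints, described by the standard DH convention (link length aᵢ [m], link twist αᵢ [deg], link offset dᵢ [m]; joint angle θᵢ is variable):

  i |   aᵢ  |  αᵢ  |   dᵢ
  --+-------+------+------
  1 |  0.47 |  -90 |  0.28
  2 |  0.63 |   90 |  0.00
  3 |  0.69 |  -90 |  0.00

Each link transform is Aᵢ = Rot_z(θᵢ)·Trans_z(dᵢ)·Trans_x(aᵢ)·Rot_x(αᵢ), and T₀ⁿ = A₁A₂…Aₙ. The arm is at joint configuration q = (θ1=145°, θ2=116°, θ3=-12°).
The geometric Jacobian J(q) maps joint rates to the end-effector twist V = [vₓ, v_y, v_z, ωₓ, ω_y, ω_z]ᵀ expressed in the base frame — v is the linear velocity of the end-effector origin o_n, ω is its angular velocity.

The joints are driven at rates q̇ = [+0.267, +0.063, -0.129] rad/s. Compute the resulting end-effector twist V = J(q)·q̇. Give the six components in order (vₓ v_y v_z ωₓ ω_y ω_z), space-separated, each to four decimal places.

0.0881 0.0779 0.0527 0.0588 -0.1181 0.3235

o_n = [0.1659, 0.0590, -0.8929]
J₁: ẑ×o_n = [-0.0590, 0.1659, 0.0000], ω = ẑ
J2: z=[-0.5736, -0.8192, 0.0000] o=[-0.3850, 0.2696, 0.2800] → [0.9607, -0.6727, 0.5720, -0.5736, -0.8192, 0.0000]
J3: z=[-0.7362, 0.5155, -0.4384] o=[-0.1588, 0.1112, -0.2862] → [-0.3356, -0.5889, -0.1289, -0.7362, 0.5155, -0.4384]
V = J·q̇ = [0.0881, 0.0779, 0.0527, 0.0588, -0.1181, 0.3235]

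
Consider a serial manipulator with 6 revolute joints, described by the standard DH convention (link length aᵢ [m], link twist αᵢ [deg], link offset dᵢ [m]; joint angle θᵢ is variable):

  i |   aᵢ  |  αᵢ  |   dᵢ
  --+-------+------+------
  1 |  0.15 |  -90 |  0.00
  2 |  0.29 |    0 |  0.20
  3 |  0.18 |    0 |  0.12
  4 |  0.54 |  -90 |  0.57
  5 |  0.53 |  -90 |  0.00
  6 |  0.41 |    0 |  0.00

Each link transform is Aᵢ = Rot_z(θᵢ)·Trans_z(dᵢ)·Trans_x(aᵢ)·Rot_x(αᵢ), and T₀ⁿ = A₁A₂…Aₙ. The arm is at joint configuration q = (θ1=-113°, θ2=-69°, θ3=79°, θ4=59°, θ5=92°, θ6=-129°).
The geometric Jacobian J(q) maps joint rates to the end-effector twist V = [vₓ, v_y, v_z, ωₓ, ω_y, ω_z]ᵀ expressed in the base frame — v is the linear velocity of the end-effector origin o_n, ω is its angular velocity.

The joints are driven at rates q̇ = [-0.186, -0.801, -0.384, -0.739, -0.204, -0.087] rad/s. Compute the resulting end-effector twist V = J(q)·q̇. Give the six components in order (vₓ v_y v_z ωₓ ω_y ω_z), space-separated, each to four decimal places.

o_n = [0.4425, -0.5396, -0.3700]
J₁: ẑ×o_n = [0.5396, 0.4425, -0.0000], ω = ẑ
J2: z=[0.9205, -0.3907, 0.0000] o=[-0.0586, -0.1381, 0.0000] → [0.1446, 0.3406, -0.1738, 0.9205, -0.3907, 0.0000]
J3: z=[0.9205, -0.3907, 0.0000] o=[0.0849, -0.3119, 0.2707] → [0.2503, 0.5898, -0.0699, 0.9205, -0.3907, 0.0000]
J4: z=[0.9205, -0.3907, 0.0000] o=[0.1261, -0.5219, 0.2395] → [0.2381, 0.5610, 0.1073, 0.9205, -0.3907, 0.0000]
J5: z=[0.3648, 0.8594, -0.3584] o=[0.5752, -0.9228, -0.2647] → [0.0468, 0.0860, 0.2538, 0.3648, 0.8594, -0.3584]
J6: z=[0.1721, 0.3160, 0.9330] o=[0.0902, -0.7097, -0.2474] → [-0.1974, 0.3498, -0.0821, 0.1721, 0.3160, 0.9330]
V = J·q̇ = [-0.4807, -1.0441, 0.0421, -1.8604, 0.5490, -0.1941]

-0.4807 -1.0441 0.0421 -1.8604 0.5490 -0.1941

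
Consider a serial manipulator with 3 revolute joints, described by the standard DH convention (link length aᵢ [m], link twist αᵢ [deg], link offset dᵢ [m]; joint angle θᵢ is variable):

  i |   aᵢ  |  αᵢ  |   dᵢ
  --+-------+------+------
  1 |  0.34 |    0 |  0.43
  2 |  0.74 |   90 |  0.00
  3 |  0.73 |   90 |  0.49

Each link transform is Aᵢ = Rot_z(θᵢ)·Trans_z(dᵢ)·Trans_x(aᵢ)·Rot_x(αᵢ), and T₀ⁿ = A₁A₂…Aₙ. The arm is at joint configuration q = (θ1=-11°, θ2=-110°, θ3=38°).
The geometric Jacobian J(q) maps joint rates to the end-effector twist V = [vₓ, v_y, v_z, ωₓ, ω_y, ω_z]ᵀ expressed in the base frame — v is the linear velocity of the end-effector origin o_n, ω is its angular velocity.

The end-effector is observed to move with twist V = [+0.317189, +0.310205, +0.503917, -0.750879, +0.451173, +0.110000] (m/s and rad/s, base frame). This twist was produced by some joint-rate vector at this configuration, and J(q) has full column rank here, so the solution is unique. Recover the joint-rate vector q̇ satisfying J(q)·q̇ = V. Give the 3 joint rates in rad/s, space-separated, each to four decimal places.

o_n = [-0.7637, -0.9399, 0.8794]
J₁: ẑ×o_n = [0.9399, -0.7637, 0.0000], ω = ẑ
J2: z=[0.0000, 0.0000, 1.0000] o=[0.3338, -0.0649, 0.4300] → [0.8750, -1.0974, 0.0000, 0.0000, 0.0000, 1.0000]
J3: z=[-0.8572, 0.5150, 0.0000] o=[-0.0474, -0.6992, 0.4300] → [0.2315, 0.3852, 0.5752, -0.8572, 0.5150, 0.0000]
q̇ = J⁺·V = [0.2800, -0.1700, 0.8760]

0.2800 -0.1700 0.8760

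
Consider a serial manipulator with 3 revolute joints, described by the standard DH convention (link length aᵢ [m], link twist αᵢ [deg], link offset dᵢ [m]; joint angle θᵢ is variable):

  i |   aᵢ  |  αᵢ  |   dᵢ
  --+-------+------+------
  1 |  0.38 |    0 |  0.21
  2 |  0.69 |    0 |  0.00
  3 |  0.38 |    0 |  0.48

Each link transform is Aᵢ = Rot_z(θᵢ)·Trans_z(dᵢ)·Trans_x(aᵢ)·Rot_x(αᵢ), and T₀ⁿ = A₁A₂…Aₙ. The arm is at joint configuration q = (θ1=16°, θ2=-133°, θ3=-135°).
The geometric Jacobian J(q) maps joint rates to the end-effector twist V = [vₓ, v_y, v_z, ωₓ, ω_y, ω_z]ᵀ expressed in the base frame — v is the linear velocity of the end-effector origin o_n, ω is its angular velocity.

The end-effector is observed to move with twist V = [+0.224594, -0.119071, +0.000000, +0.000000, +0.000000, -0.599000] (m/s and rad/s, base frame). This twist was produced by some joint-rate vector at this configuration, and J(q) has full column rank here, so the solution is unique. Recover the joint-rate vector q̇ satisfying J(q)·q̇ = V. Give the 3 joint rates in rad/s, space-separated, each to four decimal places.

-0.5940 0.5060 -0.5110

o_n = [-0.0654, -0.1487, 0.6900]
J₁: ẑ×o_n = [0.1487, -0.0654, 0.0000], ω = ẑ
J2: z=[0.0000, 0.0000, 1.0000] o=[0.3653, 0.1047, 0.2100] → [0.2534, -0.4307, 0.0000, 0.0000, 0.0000, 1.0000]
J3: z=[0.0000, 0.0000, 1.0000] o=[0.0520, -0.5101, 0.2100] → [-0.3614, -0.1174, 0.0000, 0.0000, 0.0000, 1.0000]
q̇ = J⁺·V = [-0.5940, 0.5060, -0.5110]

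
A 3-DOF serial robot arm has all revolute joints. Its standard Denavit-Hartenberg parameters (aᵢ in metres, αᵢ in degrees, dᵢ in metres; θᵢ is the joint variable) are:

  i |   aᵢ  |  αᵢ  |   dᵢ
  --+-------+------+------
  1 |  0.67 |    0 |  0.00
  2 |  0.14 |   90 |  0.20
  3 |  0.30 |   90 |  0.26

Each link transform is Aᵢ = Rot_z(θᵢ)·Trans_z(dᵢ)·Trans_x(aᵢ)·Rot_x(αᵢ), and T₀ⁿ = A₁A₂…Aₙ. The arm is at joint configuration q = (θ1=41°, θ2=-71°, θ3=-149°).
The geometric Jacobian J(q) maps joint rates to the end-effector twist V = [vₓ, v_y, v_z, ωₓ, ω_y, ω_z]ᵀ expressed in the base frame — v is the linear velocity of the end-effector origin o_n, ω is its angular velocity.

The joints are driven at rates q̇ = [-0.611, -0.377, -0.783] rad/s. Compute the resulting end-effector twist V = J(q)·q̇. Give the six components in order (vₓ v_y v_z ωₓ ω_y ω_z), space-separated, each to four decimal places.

-0.0008 -0.0198 0.2013 0.3915 0.6781 -0.9880

o_n = [0.2742, 0.2730, 0.0455]
J₁: ẑ×o_n = [-0.2730, 0.2742, 0.0000], ω = ẑ
J2: z=[0.0000, 0.0000, 1.0000] o=[0.5057, 0.4396, 0.0000] → [0.1666, -0.2315, 0.0000, 0.0000, 0.0000, 1.0000]
J3: z=[-0.5000, -0.8660, 0.0000] o=[0.6269, 0.3696, 0.2000] → [0.1338, -0.0773, -0.2572, -0.5000, -0.8660, 0.0000]
V = J·q̇ = [-0.0008, -0.0198, 0.2013, 0.3915, 0.6781, -0.9880]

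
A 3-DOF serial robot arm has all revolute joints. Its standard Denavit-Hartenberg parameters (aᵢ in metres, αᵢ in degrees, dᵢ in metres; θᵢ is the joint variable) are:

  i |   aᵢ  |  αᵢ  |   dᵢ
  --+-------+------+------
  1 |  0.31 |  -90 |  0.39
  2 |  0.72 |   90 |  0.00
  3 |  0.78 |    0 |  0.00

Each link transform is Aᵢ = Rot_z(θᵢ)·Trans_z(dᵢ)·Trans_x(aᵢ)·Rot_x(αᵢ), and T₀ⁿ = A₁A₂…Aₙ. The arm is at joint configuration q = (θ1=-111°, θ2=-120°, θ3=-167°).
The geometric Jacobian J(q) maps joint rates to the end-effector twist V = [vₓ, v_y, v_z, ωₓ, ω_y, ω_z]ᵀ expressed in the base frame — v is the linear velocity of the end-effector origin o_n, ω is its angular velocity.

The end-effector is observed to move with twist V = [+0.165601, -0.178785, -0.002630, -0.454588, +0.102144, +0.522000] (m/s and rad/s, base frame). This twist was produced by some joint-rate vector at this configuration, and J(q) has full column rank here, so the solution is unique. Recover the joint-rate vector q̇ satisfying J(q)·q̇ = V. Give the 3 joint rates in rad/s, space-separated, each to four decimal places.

0.4830 -0.4610 -0.0780

o_n = [-0.2821, -0.2452, 0.3554]
J₁: ẑ×o_n = [0.2452, -0.2821, 0.0000], ω = ẑ
J2: z=[0.9336, -0.3584, 0.0000] o=[-0.1111, -0.2894, 0.3900] → [0.0124, 0.0323, -0.0200, 0.9336, -0.3584, 0.0000]
J3: z=[0.3104, 0.8085, -0.5000] o=[0.0179, 0.0467, 1.0135] → [-0.6781, 0.3543, 0.1520, 0.3104, 0.8085, -0.5000]
q̇ = J⁺·V = [0.4830, -0.4610, -0.0780]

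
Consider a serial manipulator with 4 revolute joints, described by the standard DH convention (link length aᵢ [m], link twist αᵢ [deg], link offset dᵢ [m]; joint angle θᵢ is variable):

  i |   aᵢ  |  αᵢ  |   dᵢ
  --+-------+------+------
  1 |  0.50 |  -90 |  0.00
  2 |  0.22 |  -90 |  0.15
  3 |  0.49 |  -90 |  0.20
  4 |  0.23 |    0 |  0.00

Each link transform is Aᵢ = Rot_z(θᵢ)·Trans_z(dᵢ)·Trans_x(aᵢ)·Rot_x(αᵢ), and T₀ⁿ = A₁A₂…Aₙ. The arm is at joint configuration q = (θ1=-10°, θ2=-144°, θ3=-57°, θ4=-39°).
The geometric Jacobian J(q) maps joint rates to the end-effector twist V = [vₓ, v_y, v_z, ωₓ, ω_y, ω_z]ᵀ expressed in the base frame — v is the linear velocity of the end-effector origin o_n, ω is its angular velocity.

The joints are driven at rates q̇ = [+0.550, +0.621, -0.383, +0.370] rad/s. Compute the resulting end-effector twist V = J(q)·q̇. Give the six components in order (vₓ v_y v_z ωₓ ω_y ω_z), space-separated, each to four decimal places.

o_n = [0.3499, 0.6601, 0.6223]
J₁: ẑ×o_n = [-0.6601, 0.3499, 0.0000], ω = ẑ
J2: z=[0.1736, 0.9848, 0.0000] o=[0.4924, -0.0868, 0.0000] → [0.6128, -0.1081, 0.2700, 0.1736, 0.9848, 0.0000]
J3: z=[0.5789, -0.1021, 0.8090] o=[0.3432, 0.0918, 0.1293] → [-0.5101, -0.2799, 0.3297, 0.5789, -0.1021, 0.8090]
J4: z=[-0.7628, -0.4185, 0.4930] o=[0.3177, 0.5136, 0.4480] → [-0.1452, 0.1489, -0.0983, -0.7628, -0.4185, 0.4930]
V = J·q̇ = [0.1592, 0.2876, 0.0051, -0.3961, 0.4958, 0.4225]

0.1592 0.2876 0.0051 -0.3961 0.4958 0.4225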